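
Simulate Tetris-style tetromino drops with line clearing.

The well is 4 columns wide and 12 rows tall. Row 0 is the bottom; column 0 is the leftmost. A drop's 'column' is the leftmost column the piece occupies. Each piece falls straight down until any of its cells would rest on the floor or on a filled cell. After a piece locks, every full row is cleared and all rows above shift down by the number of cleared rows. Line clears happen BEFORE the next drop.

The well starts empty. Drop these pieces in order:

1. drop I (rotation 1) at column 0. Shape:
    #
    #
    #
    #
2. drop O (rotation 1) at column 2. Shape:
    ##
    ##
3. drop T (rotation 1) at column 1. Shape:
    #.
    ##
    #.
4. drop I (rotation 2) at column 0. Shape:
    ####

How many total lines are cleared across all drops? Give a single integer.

Drop 1: I rot1 at col 0 lands with bottom-row=0; cleared 0 line(s) (total 0); column heights now [4 0 0 0], max=4
Drop 2: O rot1 at col 2 lands with bottom-row=0; cleared 0 line(s) (total 0); column heights now [4 0 2 2], max=4
Drop 3: T rot1 at col 1 lands with bottom-row=1; cleared 1 line(s) (total 1); column heights now [3 3 2 1], max=3
Drop 4: I rot2 at col 0 lands with bottom-row=3; cleared 1 line(s) (total 2); column heights now [3 3 2 1], max=3

Answer: 2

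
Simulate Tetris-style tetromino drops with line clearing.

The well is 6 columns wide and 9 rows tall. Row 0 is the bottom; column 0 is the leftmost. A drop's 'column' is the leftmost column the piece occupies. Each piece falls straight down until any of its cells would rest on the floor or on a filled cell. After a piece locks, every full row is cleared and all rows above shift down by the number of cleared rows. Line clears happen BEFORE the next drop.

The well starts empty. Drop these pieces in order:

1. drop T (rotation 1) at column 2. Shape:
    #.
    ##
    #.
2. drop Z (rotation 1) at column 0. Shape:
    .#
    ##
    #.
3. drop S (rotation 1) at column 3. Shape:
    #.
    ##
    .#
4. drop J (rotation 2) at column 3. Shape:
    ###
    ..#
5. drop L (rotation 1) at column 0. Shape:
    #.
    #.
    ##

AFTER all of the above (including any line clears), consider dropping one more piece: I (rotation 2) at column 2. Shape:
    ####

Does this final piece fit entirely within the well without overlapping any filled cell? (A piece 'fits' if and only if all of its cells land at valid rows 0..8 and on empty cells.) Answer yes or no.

Answer: yes

Derivation:
Drop 1: T rot1 at col 2 lands with bottom-row=0; cleared 0 line(s) (total 0); column heights now [0 0 3 2 0 0], max=3
Drop 2: Z rot1 at col 0 lands with bottom-row=0; cleared 0 line(s) (total 0); column heights now [2 3 3 2 0 0], max=3
Drop 3: S rot1 at col 3 lands with bottom-row=1; cleared 0 line(s) (total 0); column heights now [2 3 3 4 3 0], max=4
Drop 4: J rot2 at col 3 lands with bottom-row=3; cleared 0 line(s) (total 0); column heights now [2 3 3 5 5 5], max=5
Drop 5: L rot1 at col 0 lands with bottom-row=3; cleared 0 line(s) (total 0); column heights now [6 4 3 5 5 5], max=6
Test piece I rot2 at col 2 (width 4): heights before test = [6 4 3 5 5 5]; fits = True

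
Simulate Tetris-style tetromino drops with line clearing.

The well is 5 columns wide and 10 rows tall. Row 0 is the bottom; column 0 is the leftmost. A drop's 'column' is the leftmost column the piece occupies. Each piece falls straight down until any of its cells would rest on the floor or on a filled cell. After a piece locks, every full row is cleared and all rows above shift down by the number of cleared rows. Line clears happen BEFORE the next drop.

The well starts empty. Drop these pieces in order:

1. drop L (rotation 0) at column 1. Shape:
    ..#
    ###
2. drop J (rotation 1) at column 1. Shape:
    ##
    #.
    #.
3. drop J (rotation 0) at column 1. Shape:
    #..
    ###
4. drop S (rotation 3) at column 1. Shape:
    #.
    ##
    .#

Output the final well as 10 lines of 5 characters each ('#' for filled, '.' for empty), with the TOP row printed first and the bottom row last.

Drop 1: L rot0 at col 1 lands with bottom-row=0; cleared 0 line(s) (total 0); column heights now [0 1 1 2 0], max=2
Drop 2: J rot1 at col 1 lands with bottom-row=1; cleared 0 line(s) (total 0); column heights now [0 4 4 2 0], max=4
Drop 3: J rot0 at col 1 lands with bottom-row=4; cleared 0 line(s) (total 0); column heights now [0 6 5 5 0], max=6
Drop 4: S rot3 at col 1 lands with bottom-row=5; cleared 0 line(s) (total 0); column heights now [0 8 7 5 0], max=8

Answer: .....
.....
.#...
.##..
.##..
.###.
.##..
.#...
.#.#.
.###.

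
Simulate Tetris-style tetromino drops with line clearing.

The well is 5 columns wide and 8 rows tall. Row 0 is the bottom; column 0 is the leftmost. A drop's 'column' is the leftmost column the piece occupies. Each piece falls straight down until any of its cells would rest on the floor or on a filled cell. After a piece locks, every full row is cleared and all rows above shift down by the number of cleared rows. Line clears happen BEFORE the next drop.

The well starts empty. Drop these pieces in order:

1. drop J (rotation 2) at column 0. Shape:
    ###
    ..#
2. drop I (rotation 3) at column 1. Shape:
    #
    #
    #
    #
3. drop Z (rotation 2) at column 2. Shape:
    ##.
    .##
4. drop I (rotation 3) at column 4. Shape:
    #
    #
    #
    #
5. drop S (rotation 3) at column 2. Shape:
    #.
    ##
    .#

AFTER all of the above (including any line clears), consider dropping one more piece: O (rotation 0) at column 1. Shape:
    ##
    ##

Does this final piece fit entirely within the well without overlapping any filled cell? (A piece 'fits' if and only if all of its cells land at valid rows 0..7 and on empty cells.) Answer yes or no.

Answer: yes

Derivation:
Drop 1: J rot2 at col 0 lands with bottom-row=0; cleared 0 line(s) (total 0); column heights now [2 2 2 0 0], max=2
Drop 2: I rot3 at col 1 lands with bottom-row=2; cleared 0 line(s) (total 0); column heights now [2 6 2 0 0], max=6
Drop 3: Z rot2 at col 2 lands with bottom-row=1; cleared 1 line(s) (total 1); column heights now [0 5 2 2 0], max=5
Drop 4: I rot3 at col 4 lands with bottom-row=0; cleared 0 line(s) (total 1); column heights now [0 5 2 2 4], max=5
Drop 5: S rot3 at col 2 lands with bottom-row=2; cleared 0 line(s) (total 1); column heights now [0 5 5 4 4], max=5
Test piece O rot0 at col 1 (width 2): heights before test = [0 5 5 4 4]; fits = True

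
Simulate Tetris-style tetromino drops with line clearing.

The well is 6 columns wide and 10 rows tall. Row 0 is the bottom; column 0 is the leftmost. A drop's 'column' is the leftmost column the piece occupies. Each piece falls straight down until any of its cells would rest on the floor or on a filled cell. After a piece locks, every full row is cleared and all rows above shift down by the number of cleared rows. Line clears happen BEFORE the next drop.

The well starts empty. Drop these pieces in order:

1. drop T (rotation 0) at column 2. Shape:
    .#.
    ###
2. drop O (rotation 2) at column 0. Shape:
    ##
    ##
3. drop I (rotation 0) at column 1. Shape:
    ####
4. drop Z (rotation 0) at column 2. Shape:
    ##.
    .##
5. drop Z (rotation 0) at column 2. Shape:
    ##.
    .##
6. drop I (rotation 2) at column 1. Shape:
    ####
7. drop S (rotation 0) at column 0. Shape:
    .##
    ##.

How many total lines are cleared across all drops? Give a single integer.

Answer: 0

Derivation:
Drop 1: T rot0 at col 2 lands with bottom-row=0; cleared 0 line(s) (total 0); column heights now [0 0 1 2 1 0], max=2
Drop 2: O rot2 at col 0 lands with bottom-row=0; cleared 0 line(s) (total 0); column heights now [2 2 1 2 1 0], max=2
Drop 3: I rot0 at col 1 lands with bottom-row=2; cleared 0 line(s) (total 0); column heights now [2 3 3 3 3 0], max=3
Drop 4: Z rot0 at col 2 lands with bottom-row=3; cleared 0 line(s) (total 0); column heights now [2 3 5 5 4 0], max=5
Drop 5: Z rot0 at col 2 lands with bottom-row=5; cleared 0 line(s) (total 0); column heights now [2 3 7 7 6 0], max=7
Drop 6: I rot2 at col 1 lands with bottom-row=7; cleared 0 line(s) (total 0); column heights now [2 8 8 8 8 0], max=8
Drop 7: S rot0 at col 0 lands with bottom-row=8; cleared 0 line(s) (total 0); column heights now [9 10 10 8 8 0], max=10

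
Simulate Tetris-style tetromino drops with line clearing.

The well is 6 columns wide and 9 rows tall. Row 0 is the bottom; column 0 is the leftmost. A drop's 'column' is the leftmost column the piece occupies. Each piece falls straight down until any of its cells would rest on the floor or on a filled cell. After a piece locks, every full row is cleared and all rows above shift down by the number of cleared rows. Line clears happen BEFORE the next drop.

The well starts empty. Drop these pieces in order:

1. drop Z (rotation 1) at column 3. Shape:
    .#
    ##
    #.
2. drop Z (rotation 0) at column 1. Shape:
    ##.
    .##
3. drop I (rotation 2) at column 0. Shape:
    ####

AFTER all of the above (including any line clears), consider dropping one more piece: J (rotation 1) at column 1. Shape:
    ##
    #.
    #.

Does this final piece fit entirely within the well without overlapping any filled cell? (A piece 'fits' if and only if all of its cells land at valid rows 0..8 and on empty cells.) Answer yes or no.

Answer: yes

Derivation:
Drop 1: Z rot1 at col 3 lands with bottom-row=0; cleared 0 line(s) (total 0); column heights now [0 0 0 2 3 0], max=3
Drop 2: Z rot0 at col 1 lands with bottom-row=2; cleared 0 line(s) (total 0); column heights now [0 4 4 3 3 0], max=4
Drop 3: I rot2 at col 0 lands with bottom-row=4; cleared 0 line(s) (total 0); column heights now [5 5 5 5 3 0], max=5
Test piece J rot1 at col 1 (width 2): heights before test = [5 5 5 5 3 0]; fits = True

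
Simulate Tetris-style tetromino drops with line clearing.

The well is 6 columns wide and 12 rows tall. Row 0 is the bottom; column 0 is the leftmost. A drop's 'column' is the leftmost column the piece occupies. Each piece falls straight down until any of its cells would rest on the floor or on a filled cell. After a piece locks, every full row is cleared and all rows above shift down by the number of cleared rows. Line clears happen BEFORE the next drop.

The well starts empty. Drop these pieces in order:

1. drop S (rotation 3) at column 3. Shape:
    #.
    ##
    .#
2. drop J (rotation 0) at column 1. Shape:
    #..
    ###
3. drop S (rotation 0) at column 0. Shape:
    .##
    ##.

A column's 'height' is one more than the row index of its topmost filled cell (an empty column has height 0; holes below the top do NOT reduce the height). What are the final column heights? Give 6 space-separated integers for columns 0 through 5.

Answer: 6 7 7 4 2 0

Derivation:
Drop 1: S rot3 at col 3 lands with bottom-row=0; cleared 0 line(s) (total 0); column heights now [0 0 0 3 2 0], max=3
Drop 2: J rot0 at col 1 lands with bottom-row=3; cleared 0 line(s) (total 0); column heights now [0 5 4 4 2 0], max=5
Drop 3: S rot0 at col 0 lands with bottom-row=5; cleared 0 line(s) (total 0); column heights now [6 7 7 4 2 0], max=7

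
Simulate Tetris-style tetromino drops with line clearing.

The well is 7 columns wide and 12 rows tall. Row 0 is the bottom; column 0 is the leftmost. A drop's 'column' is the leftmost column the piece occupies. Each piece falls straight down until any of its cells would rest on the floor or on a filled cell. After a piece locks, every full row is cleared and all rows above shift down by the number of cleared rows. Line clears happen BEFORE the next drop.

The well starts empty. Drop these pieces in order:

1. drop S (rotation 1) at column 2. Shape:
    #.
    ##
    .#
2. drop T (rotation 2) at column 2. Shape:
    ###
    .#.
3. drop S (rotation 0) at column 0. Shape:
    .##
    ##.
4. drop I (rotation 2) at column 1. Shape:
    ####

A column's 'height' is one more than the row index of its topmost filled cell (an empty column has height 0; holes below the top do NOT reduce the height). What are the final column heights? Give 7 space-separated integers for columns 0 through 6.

Answer: 4 6 6 6 6 0 0

Derivation:
Drop 1: S rot1 at col 2 lands with bottom-row=0; cleared 0 line(s) (total 0); column heights now [0 0 3 2 0 0 0], max=3
Drop 2: T rot2 at col 2 lands with bottom-row=2; cleared 0 line(s) (total 0); column heights now [0 0 4 4 4 0 0], max=4
Drop 3: S rot0 at col 0 lands with bottom-row=3; cleared 0 line(s) (total 0); column heights now [4 5 5 4 4 0 0], max=5
Drop 4: I rot2 at col 1 lands with bottom-row=5; cleared 0 line(s) (total 0); column heights now [4 6 6 6 6 0 0], max=6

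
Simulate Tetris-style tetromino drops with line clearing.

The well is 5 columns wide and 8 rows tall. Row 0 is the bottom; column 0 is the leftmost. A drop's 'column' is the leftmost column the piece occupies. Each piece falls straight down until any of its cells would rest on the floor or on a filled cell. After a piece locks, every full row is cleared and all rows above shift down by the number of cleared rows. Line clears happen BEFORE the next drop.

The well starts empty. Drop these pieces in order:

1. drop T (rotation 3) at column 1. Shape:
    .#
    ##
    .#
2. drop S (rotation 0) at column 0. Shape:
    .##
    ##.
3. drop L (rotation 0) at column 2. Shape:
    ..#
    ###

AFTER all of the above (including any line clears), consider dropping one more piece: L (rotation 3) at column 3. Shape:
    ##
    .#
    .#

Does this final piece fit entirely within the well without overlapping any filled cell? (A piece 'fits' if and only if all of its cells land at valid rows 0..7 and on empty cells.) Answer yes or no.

Answer: no

Derivation:
Drop 1: T rot3 at col 1 lands with bottom-row=0; cleared 0 line(s) (total 0); column heights now [0 2 3 0 0], max=3
Drop 2: S rot0 at col 0 lands with bottom-row=2; cleared 0 line(s) (total 0); column heights now [3 4 4 0 0], max=4
Drop 3: L rot0 at col 2 lands with bottom-row=4; cleared 0 line(s) (total 0); column heights now [3 4 5 5 6], max=6
Test piece L rot3 at col 3 (width 2): heights before test = [3 4 5 5 6]; fits = False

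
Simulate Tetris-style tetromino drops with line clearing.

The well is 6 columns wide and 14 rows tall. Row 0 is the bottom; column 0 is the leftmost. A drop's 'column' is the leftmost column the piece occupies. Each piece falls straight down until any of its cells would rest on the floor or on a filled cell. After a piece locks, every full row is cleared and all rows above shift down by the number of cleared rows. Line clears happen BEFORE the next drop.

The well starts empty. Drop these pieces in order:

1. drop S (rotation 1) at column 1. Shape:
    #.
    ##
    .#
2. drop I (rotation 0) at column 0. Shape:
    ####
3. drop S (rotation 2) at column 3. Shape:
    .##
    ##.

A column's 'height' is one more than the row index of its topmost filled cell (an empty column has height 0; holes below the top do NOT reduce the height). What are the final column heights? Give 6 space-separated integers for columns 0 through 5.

Drop 1: S rot1 at col 1 lands with bottom-row=0; cleared 0 line(s) (total 0); column heights now [0 3 2 0 0 0], max=3
Drop 2: I rot0 at col 0 lands with bottom-row=3; cleared 0 line(s) (total 0); column heights now [4 4 4 4 0 0], max=4
Drop 3: S rot2 at col 3 lands with bottom-row=4; cleared 0 line(s) (total 0); column heights now [4 4 4 5 6 6], max=6

Answer: 4 4 4 5 6 6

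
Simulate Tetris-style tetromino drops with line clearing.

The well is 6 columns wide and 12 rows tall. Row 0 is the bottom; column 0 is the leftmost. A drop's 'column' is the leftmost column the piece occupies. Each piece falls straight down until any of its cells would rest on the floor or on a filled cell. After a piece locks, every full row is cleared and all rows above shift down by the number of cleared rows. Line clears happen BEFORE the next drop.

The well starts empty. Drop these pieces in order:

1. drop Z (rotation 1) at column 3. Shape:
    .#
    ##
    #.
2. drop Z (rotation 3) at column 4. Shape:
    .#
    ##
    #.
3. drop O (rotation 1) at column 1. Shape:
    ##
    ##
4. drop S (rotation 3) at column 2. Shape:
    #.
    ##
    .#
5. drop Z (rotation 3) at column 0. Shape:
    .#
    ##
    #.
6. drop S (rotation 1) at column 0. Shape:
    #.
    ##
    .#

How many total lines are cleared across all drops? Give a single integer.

Drop 1: Z rot1 at col 3 lands with bottom-row=0; cleared 0 line(s) (total 0); column heights now [0 0 0 2 3 0], max=3
Drop 2: Z rot3 at col 4 lands with bottom-row=3; cleared 0 line(s) (total 0); column heights now [0 0 0 2 5 6], max=6
Drop 3: O rot1 at col 1 lands with bottom-row=0; cleared 0 line(s) (total 0); column heights now [0 2 2 2 5 6], max=6
Drop 4: S rot3 at col 2 lands with bottom-row=2; cleared 0 line(s) (total 0); column heights now [0 2 5 4 5 6], max=6
Drop 5: Z rot3 at col 0 lands with bottom-row=1; cleared 0 line(s) (total 0); column heights now [3 4 5 4 5 6], max=6
Drop 6: S rot1 at col 0 lands with bottom-row=4; cleared 0 line(s) (total 0); column heights now [7 6 5 4 5 6], max=7

Answer: 0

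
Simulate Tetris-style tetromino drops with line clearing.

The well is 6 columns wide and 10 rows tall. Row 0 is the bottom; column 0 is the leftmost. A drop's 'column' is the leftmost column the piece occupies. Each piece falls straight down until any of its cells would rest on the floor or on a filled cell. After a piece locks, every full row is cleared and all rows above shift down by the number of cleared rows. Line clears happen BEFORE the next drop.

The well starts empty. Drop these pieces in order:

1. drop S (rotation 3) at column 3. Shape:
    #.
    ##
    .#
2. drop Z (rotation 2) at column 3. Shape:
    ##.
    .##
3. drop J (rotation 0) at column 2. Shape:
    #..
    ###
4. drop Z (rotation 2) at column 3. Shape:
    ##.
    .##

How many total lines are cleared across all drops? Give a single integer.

Drop 1: S rot3 at col 3 lands with bottom-row=0; cleared 0 line(s) (total 0); column heights now [0 0 0 3 2 0], max=3
Drop 2: Z rot2 at col 3 lands with bottom-row=2; cleared 0 line(s) (total 0); column heights now [0 0 0 4 4 3], max=4
Drop 3: J rot0 at col 2 lands with bottom-row=4; cleared 0 line(s) (total 0); column heights now [0 0 6 5 5 3], max=6
Drop 4: Z rot2 at col 3 lands with bottom-row=5; cleared 0 line(s) (total 0); column heights now [0 0 6 7 7 6], max=7

Answer: 0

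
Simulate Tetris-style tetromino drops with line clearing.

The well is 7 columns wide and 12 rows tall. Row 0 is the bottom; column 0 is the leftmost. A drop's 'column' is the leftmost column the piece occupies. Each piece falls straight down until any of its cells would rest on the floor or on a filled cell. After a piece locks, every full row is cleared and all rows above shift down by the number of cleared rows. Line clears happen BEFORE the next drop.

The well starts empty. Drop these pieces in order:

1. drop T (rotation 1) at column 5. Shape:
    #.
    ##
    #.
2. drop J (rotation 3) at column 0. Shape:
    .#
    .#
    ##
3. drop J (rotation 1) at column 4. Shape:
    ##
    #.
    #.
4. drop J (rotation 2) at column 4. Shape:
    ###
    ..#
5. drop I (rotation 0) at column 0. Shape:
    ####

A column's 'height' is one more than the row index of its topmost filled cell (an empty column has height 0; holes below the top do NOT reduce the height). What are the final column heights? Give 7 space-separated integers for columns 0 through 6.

Drop 1: T rot1 at col 5 lands with bottom-row=0; cleared 0 line(s) (total 0); column heights now [0 0 0 0 0 3 2], max=3
Drop 2: J rot3 at col 0 lands with bottom-row=0; cleared 0 line(s) (total 0); column heights now [1 3 0 0 0 3 2], max=3
Drop 3: J rot1 at col 4 lands with bottom-row=1; cleared 0 line(s) (total 0); column heights now [1 3 0 0 4 4 2], max=4
Drop 4: J rot2 at col 4 lands with bottom-row=3; cleared 0 line(s) (total 0); column heights now [1 3 0 0 5 5 5], max=5
Drop 5: I rot0 at col 0 lands with bottom-row=3; cleared 1 line(s) (total 1); column heights now [1 3 0 0 4 4 4], max=4

Answer: 1 3 0 0 4 4 4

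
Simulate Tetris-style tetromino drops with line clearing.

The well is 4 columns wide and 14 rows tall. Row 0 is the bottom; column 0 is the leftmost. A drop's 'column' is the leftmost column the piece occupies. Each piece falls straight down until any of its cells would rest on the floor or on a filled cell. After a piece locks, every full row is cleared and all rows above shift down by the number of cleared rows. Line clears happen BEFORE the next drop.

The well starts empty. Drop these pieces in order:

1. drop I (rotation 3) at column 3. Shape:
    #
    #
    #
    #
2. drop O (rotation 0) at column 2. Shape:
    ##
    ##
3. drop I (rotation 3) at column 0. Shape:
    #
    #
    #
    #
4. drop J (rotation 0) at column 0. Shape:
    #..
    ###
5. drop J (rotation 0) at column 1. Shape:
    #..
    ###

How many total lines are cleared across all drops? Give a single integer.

Answer: 1

Derivation:
Drop 1: I rot3 at col 3 lands with bottom-row=0; cleared 0 line(s) (total 0); column heights now [0 0 0 4], max=4
Drop 2: O rot0 at col 2 lands with bottom-row=4; cleared 0 line(s) (total 0); column heights now [0 0 6 6], max=6
Drop 3: I rot3 at col 0 lands with bottom-row=0; cleared 0 line(s) (total 0); column heights now [4 0 6 6], max=6
Drop 4: J rot0 at col 0 lands with bottom-row=6; cleared 0 line(s) (total 0); column heights now [8 7 7 6], max=8
Drop 5: J rot0 at col 1 lands with bottom-row=7; cleared 1 line(s) (total 1); column heights now [7 8 7 6], max=8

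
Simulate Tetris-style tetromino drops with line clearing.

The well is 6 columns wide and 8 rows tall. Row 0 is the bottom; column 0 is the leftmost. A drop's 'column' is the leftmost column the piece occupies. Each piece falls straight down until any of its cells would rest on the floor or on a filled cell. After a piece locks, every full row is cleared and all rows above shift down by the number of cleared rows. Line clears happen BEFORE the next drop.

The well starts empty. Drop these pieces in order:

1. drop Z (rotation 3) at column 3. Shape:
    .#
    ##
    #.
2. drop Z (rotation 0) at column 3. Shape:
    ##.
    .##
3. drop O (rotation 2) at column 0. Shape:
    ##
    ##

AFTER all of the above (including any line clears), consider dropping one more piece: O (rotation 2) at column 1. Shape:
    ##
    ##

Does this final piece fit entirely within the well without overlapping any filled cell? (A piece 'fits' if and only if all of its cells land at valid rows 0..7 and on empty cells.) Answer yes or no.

Drop 1: Z rot3 at col 3 lands with bottom-row=0; cleared 0 line(s) (total 0); column heights now [0 0 0 2 3 0], max=3
Drop 2: Z rot0 at col 3 lands with bottom-row=3; cleared 0 line(s) (total 0); column heights now [0 0 0 5 5 4], max=5
Drop 3: O rot2 at col 0 lands with bottom-row=0; cleared 0 line(s) (total 0); column heights now [2 2 0 5 5 4], max=5
Test piece O rot2 at col 1 (width 2): heights before test = [2 2 0 5 5 4]; fits = True

Answer: yes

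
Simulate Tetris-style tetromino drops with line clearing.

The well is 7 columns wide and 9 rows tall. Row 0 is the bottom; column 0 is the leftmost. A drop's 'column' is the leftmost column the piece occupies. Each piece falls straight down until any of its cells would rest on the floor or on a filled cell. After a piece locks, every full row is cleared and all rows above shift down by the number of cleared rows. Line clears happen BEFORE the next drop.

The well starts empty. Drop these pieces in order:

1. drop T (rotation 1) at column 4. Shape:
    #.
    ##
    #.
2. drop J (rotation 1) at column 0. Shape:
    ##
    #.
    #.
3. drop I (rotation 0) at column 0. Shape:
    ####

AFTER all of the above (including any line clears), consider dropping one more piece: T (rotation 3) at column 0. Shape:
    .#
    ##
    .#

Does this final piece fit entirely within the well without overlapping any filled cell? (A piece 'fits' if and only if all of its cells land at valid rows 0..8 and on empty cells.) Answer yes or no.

Drop 1: T rot1 at col 4 lands with bottom-row=0; cleared 0 line(s) (total 0); column heights now [0 0 0 0 3 2 0], max=3
Drop 2: J rot1 at col 0 lands with bottom-row=0; cleared 0 line(s) (total 0); column heights now [3 3 0 0 3 2 0], max=3
Drop 3: I rot0 at col 0 lands with bottom-row=3; cleared 0 line(s) (total 0); column heights now [4 4 4 4 3 2 0], max=4
Test piece T rot3 at col 0 (width 2): heights before test = [4 4 4 4 3 2 0]; fits = True

Answer: yes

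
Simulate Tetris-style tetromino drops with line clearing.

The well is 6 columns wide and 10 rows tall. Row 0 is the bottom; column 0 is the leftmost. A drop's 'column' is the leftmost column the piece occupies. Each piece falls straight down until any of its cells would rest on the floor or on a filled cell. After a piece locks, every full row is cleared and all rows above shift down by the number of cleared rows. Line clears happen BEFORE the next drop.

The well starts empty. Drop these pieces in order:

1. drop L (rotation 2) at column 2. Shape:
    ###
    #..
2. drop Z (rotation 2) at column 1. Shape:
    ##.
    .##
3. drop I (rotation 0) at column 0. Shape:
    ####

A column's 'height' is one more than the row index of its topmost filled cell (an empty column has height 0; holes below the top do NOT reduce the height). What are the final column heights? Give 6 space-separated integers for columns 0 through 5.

Drop 1: L rot2 at col 2 lands with bottom-row=0; cleared 0 line(s) (total 0); column heights now [0 0 2 2 2 0], max=2
Drop 2: Z rot2 at col 1 lands with bottom-row=2; cleared 0 line(s) (total 0); column heights now [0 4 4 3 2 0], max=4
Drop 3: I rot0 at col 0 lands with bottom-row=4; cleared 0 line(s) (total 0); column heights now [5 5 5 5 2 0], max=5

Answer: 5 5 5 5 2 0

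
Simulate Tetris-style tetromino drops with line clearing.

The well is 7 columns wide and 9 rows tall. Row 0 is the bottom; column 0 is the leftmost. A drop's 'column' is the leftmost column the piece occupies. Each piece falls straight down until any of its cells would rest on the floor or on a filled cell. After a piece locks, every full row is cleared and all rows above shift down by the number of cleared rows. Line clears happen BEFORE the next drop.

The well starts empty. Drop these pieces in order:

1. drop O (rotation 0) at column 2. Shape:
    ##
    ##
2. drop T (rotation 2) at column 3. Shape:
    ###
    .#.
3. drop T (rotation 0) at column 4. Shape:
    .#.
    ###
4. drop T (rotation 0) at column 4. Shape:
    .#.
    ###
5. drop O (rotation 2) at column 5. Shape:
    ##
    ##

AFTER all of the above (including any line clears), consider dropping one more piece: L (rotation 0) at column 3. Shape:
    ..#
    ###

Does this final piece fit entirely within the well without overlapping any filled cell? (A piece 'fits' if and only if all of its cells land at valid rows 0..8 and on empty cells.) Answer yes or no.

Answer: no

Derivation:
Drop 1: O rot0 at col 2 lands with bottom-row=0; cleared 0 line(s) (total 0); column heights now [0 0 2 2 0 0 0], max=2
Drop 2: T rot2 at col 3 lands with bottom-row=1; cleared 0 line(s) (total 0); column heights now [0 0 2 3 3 3 0], max=3
Drop 3: T rot0 at col 4 lands with bottom-row=3; cleared 0 line(s) (total 0); column heights now [0 0 2 3 4 5 4], max=5
Drop 4: T rot0 at col 4 lands with bottom-row=5; cleared 0 line(s) (total 0); column heights now [0 0 2 3 6 7 6], max=7
Drop 5: O rot2 at col 5 lands with bottom-row=7; cleared 0 line(s) (total 0); column heights now [0 0 2 3 6 9 9], max=9
Test piece L rot0 at col 3 (width 3): heights before test = [0 0 2 3 6 9 9]; fits = False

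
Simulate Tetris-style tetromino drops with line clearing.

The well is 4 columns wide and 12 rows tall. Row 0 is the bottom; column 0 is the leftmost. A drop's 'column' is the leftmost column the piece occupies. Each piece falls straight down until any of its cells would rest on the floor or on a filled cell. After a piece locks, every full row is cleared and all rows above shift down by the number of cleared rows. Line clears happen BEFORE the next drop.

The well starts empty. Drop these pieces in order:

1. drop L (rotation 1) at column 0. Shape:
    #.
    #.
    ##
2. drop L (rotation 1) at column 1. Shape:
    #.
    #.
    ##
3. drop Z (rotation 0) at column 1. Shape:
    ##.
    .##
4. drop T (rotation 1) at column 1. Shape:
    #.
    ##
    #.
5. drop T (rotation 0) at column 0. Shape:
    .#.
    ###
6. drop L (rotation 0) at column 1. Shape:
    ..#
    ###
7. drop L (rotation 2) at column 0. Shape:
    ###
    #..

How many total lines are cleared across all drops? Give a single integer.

Answer: 2

Derivation:
Drop 1: L rot1 at col 0 lands with bottom-row=0; cleared 0 line(s) (total 0); column heights now [3 1 0 0], max=3
Drop 2: L rot1 at col 1 lands with bottom-row=1; cleared 0 line(s) (total 0); column heights now [3 4 2 0], max=4
Drop 3: Z rot0 at col 1 lands with bottom-row=3; cleared 0 line(s) (total 0); column heights now [3 5 5 4], max=5
Drop 4: T rot1 at col 1 lands with bottom-row=5; cleared 0 line(s) (total 0); column heights now [3 8 7 4], max=8
Drop 5: T rot0 at col 0 lands with bottom-row=8; cleared 0 line(s) (total 0); column heights now [9 10 9 4], max=10
Drop 6: L rot0 at col 1 lands with bottom-row=10; cleared 0 line(s) (total 0); column heights now [9 11 11 12], max=12
Drop 7: L rot2 at col 0 lands with bottom-row=10; cleared 2 line(s) (total 2); column heights now [9 10 9 4], max=10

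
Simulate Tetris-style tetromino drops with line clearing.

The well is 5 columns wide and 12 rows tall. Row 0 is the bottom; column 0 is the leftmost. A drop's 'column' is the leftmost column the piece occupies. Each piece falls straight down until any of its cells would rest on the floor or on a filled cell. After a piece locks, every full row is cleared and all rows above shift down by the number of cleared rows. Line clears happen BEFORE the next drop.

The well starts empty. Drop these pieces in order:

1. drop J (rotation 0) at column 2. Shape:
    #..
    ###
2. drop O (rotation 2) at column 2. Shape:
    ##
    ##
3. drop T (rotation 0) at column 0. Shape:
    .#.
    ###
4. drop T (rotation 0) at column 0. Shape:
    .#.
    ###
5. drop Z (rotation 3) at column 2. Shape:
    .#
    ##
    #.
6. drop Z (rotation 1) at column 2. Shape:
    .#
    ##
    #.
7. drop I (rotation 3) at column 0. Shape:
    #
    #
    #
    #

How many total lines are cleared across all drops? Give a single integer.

Drop 1: J rot0 at col 2 lands with bottom-row=0; cleared 0 line(s) (total 0); column heights now [0 0 2 1 1], max=2
Drop 2: O rot2 at col 2 lands with bottom-row=2; cleared 0 line(s) (total 0); column heights now [0 0 4 4 1], max=4
Drop 3: T rot0 at col 0 lands with bottom-row=4; cleared 0 line(s) (total 0); column heights now [5 6 5 4 1], max=6
Drop 4: T rot0 at col 0 lands with bottom-row=6; cleared 0 line(s) (total 0); column heights now [7 8 7 4 1], max=8
Drop 5: Z rot3 at col 2 lands with bottom-row=7; cleared 0 line(s) (total 0); column heights now [7 8 9 10 1], max=10
Drop 6: Z rot1 at col 2 lands with bottom-row=9; cleared 0 line(s) (total 0); column heights now [7 8 11 12 1], max=12
Drop 7: I rot3 at col 0 lands with bottom-row=7; cleared 0 line(s) (total 0); column heights now [11 8 11 12 1], max=12

Answer: 0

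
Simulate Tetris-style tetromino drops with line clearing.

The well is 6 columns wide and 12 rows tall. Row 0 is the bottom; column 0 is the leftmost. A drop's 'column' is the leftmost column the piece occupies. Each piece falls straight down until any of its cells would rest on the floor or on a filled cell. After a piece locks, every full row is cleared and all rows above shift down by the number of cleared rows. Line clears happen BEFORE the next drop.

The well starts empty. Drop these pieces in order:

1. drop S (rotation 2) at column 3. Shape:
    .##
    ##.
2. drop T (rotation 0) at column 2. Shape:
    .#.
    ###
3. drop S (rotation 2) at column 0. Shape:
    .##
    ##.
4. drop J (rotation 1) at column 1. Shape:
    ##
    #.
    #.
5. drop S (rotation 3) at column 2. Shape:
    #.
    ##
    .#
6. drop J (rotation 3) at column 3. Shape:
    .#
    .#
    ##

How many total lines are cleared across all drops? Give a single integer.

Drop 1: S rot2 at col 3 lands with bottom-row=0; cleared 0 line(s) (total 0); column heights now [0 0 0 1 2 2], max=2
Drop 2: T rot0 at col 2 lands with bottom-row=2; cleared 0 line(s) (total 0); column heights now [0 0 3 4 3 2], max=4
Drop 3: S rot2 at col 0 lands with bottom-row=2; cleared 0 line(s) (total 0); column heights now [3 4 4 4 3 2], max=4
Drop 4: J rot1 at col 1 lands with bottom-row=4; cleared 0 line(s) (total 0); column heights now [3 7 7 4 3 2], max=7
Drop 5: S rot3 at col 2 lands with bottom-row=6; cleared 0 line(s) (total 0); column heights now [3 7 9 8 3 2], max=9
Drop 6: J rot3 at col 3 lands with bottom-row=8; cleared 0 line(s) (total 0); column heights now [3 7 9 9 11 2], max=11

Answer: 0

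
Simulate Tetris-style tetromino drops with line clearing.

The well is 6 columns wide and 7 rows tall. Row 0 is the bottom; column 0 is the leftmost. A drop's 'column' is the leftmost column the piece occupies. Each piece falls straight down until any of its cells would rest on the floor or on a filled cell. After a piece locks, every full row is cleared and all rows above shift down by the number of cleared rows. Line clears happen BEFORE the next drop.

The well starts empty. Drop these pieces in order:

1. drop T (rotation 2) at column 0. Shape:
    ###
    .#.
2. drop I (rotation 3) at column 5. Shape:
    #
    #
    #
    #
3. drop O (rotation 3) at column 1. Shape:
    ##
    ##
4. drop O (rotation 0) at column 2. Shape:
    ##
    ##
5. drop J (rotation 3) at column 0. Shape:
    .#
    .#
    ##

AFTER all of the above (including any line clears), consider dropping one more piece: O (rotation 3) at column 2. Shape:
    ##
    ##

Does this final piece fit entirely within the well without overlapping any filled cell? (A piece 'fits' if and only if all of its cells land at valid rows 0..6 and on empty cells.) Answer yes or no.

Answer: no

Derivation:
Drop 1: T rot2 at col 0 lands with bottom-row=0; cleared 0 line(s) (total 0); column heights now [2 2 2 0 0 0], max=2
Drop 2: I rot3 at col 5 lands with bottom-row=0; cleared 0 line(s) (total 0); column heights now [2 2 2 0 0 4], max=4
Drop 3: O rot3 at col 1 lands with bottom-row=2; cleared 0 line(s) (total 0); column heights now [2 4 4 0 0 4], max=4
Drop 4: O rot0 at col 2 lands with bottom-row=4; cleared 0 line(s) (total 0); column heights now [2 4 6 6 0 4], max=6
Drop 5: J rot3 at col 0 lands with bottom-row=4; cleared 0 line(s) (total 0); column heights now [5 7 6 6 0 4], max=7
Test piece O rot3 at col 2 (width 2): heights before test = [5 7 6 6 0 4]; fits = False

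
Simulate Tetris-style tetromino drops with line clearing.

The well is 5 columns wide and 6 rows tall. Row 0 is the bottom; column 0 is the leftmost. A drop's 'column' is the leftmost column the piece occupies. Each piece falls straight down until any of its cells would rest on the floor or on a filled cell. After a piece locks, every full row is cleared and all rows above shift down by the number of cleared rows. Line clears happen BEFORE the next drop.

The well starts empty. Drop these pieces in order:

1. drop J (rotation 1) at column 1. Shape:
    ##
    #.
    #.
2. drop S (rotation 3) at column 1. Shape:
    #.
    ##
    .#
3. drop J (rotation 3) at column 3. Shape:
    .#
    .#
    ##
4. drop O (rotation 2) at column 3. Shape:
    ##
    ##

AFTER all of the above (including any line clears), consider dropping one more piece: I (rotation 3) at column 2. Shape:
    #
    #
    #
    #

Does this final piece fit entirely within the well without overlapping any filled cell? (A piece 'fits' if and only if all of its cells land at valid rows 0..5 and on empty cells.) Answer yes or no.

Answer: no

Derivation:
Drop 1: J rot1 at col 1 lands with bottom-row=0; cleared 0 line(s) (total 0); column heights now [0 3 3 0 0], max=3
Drop 2: S rot3 at col 1 lands with bottom-row=3; cleared 0 line(s) (total 0); column heights now [0 6 5 0 0], max=6
Drop 3: J rot3 at col 3 lands with bottom-row=0; cleared 0 line(s) (total 0); column heights now [0 6 5 1 3], max=6
Drop 4: O rot2 at col 3 lands with bottom-row=3; cleared 0 line(s) (total 0); column heights now [0 6 5 5 5], max=6
Test piece I rot3 at col 2 (width 1): heights before test = [0 6 5 5 5]; fits = False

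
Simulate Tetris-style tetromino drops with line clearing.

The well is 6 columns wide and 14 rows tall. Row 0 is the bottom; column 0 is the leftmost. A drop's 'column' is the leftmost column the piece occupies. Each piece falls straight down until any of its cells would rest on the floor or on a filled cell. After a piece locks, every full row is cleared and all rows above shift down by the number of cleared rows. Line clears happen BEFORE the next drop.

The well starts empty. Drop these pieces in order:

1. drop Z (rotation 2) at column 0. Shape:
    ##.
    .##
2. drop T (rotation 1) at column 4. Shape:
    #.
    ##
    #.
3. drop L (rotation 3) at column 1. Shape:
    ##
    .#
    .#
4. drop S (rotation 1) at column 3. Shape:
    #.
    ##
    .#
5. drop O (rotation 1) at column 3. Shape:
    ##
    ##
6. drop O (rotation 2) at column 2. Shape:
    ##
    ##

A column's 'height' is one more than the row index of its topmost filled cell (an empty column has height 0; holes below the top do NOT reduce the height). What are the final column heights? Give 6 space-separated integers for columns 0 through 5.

Answer: 2 4 10 10 8 2

Derivation:
Drop 1: Z rot2 at col 0 lands with bottom-row=0; cleared 0 line(s) (total 0); column heights now [2 2 1 0 0 0], max=2
Drop 2: T rot1 at col 4 lands with bottom-row=0; cleared 0 line(s) (total 0); column heights now [2 2 1 0 3 2], max=3
Drop 3: L rot3 at col 1 lands with bottom-row=1; cleared 0 line(s) (total 0); column heights now [2 4 4 0 3 2], max=4
Drop 4: S rot1 at col 3 lands with bottom-row=3; cleared 0 line(s) (total 0); column heights now [2 4 4 6 5 2], max=6
Drop 5: O rot1 at col 3 lands with bottom-row=6; cleared 0 line(s) (total 0); column heights now [2 4 4 8 8 2], max=8
Drop 6: O rot2 at col 2 lands with bottom-row=8; cleared 0 line(s) (total 0); column heights now [2 4 10 10 8 2], max=10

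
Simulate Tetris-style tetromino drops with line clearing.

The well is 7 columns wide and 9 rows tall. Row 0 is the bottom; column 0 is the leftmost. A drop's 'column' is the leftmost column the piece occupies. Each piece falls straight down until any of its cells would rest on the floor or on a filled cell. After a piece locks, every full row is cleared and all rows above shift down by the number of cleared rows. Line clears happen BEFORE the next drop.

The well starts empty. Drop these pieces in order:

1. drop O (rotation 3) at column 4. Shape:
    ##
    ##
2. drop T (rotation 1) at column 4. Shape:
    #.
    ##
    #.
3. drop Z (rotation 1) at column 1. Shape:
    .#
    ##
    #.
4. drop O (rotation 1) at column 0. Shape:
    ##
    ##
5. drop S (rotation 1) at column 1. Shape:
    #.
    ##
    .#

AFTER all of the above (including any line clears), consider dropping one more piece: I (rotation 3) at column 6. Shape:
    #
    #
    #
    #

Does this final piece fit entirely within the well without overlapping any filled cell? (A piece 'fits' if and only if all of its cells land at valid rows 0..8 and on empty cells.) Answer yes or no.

Drop 1: O rot3 at col 4 lands with bottom-row=0; cleared 0 line(s) (total 0); column heights now [0 0 0 0 2 2 0], max=2
Drop 2: T rot1 at col 4 lands with bottom-row=2; cleared 0 line(s) (total 0); column heights now [0 0 0 0 5 4 0], max=5
Drop 3: Z rot1 at col 1 lands with bottom-row=0; cleared 0 line(s) (total 0); column heights now [0 2 3 0 5 4 0], max=5
Drop 4: O rot1 at col 0 lands with bottom-row=2; cleared 0 line(s) (total 0); column heights now [4 4 3 0 5 4 0], max=5
Drop 5: S rot1 at col 1 lands with bottom-row=3; cleared 0 line(s) (total 0); column heights now [4 6 5 0 5 4 0], max=6
Test piece I rot3 at col 6 (width 1): heights before test = [4 6 5 0 5 4 0]; fits = True

Answer: yes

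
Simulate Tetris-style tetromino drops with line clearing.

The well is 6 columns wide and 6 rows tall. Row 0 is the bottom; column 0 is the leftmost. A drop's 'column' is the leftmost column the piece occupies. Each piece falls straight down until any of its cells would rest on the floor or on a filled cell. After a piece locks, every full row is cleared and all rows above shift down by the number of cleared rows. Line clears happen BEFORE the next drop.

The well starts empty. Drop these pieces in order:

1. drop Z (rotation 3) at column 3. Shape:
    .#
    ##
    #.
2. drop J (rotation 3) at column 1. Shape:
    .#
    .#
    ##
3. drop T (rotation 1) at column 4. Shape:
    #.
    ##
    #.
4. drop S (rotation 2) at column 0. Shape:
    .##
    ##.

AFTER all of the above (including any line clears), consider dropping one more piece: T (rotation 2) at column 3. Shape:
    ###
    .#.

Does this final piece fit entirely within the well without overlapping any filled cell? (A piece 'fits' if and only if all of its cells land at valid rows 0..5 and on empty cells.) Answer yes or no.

Answer: no

Derivation:
Drop 1: Z rot3 at col 3 lands with bottom-row=0; cleared 0 line(s) (total 0); column heights now [0 0 0 2 3 0], max=3
Drop 2: J rot3 at col 1 lands with bottom-row=0; cleared 0 line(s) (total 0); column heights now [0 1 3 2 3 0], max=3
Drop 3: T rot1 at col 4 lands with bottom-row=3; cleared 0 line(s) (total 0); column heights now [0 1 3 2 6 5], max=6
Drop 4: S rot2 at col 0 lands with bottom-row=2; cleared 0 line(s) (total 0); column heights now [3 4 4 2 6 5], max=6
Test piece T rot2 at col 3 (width 3): heights before test = [3 4 4 2 6 5]; fits = False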